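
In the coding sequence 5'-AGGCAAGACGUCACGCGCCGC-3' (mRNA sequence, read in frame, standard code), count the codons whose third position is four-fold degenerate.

Codon 1 AGG (Arg): third position 2-fold.
Codon 2 CAA (Gln): third position 2-fold.
Codon 3 GAC (Asp): third position 2-fold.
Codon 4 GUC (Val): third position 4-fold.
Codon 5 ACG (Thr): third position 4-fold.
Codon 6 CGC (Arg): third position 4-fold.
Codon 7 CGC (Arg): third position 4-fold.
Four-fold degenerate third positions: 4.

4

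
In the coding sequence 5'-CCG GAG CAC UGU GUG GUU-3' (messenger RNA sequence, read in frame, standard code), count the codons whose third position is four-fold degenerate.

Codon 1 CCG (Pro): third position 4-fold.
Codon 2 GAG (Glu): third position 2-fold.
Codon 3 CAC (His): third position 2-fold.
Codon 4 UGU (Cys): third position 2-fold.
Codon 5 GUG (Val): third position 4-fold.
Codon 6 GUU (Val): third position 4-fold.
Four-fold degenerate third positions: 3.

3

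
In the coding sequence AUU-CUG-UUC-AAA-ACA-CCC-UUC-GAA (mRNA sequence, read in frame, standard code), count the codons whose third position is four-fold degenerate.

Codon 1 AUU (Ile): third position 3-fold.
Codon 2 CUG (Leu): third position 4-fold.
Codon 3 UUC (Phe): third position 2-fold.
Codon 4 AAA (Lys): third position 2-fold.
Codon 5 ACA (Thr): third position 4-fold.
Codon 6 CCC (Pro): third position 4-fold.
Codon 7 UUC (Phe): third position 2-fold.
Codon 8 GAA (Glu): third position 2-fold.
Four-fold degenerate third positions: 3.

3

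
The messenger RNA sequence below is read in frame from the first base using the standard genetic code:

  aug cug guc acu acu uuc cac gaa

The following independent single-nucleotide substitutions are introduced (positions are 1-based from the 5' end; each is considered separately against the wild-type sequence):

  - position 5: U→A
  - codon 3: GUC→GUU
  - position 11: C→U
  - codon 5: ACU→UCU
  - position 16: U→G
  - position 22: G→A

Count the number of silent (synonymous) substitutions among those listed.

1

Codon 2: CUG (Leu) → CAG (Gln) — missense.
Codon 3: GUC (Val) → GUU (Val) — synonymous.
Codon 4: ACU (Thr) → AUU (Ile) — missense.
Codon 5: ACU (Thr) → UCU (Ser) — missense.
Codon 6: UUC (Phe) → GUC (Val) — missense.
Codon 8: GAA (Glu) → AAA (Lys) — missense.
Synonymous: 1 of 6.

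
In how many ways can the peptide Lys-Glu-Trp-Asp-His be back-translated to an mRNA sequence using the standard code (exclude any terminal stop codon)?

Lys: 2 codons.
Glu: 2 codons.
Trp: 1 codon.
Asp: 2 codons.
His: 2 codons.
2 × 2 × 1 × 2 × 2 = 16.

16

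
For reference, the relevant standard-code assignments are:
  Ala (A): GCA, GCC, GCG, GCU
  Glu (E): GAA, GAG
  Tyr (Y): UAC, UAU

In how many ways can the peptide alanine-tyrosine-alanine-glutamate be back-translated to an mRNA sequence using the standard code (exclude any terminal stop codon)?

Ala: 4 codons.
Tyr: 2 codons.
Ala: 4 codons.
Glu: 2 codons.
4 × 2 × 4 × 2 = 64.

64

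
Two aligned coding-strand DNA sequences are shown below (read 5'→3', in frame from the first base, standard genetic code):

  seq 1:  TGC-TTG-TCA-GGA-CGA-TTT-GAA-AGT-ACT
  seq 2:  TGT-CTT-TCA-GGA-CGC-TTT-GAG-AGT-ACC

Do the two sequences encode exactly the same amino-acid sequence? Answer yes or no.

yes

Codon 1: TGC Cys / TGT Cys — synonymous.
Codon 2: TTG Leu / CTT Leu — synonymous.
Codon 3: TCA Ser / TCA Ser — identical.
Codon 4: GGA Gly / GGA Gly — identical.
Codon 5: CGA Arg / CGC Arg — synonymous.
Codon 6: TTT Phe / TTT Phe — identical.
Codon 7: GAA Glu / GAG Glu — synonymous.
Codon 8: AGT Ser / AGT Ser — identical.
Codon 9: ACT Thr / ACC Thr — synonymous.
Nonsynonymous differences: 0 → same protein.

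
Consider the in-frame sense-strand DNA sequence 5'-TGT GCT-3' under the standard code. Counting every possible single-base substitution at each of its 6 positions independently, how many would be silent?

4

Codon 1 (TGT, Cys): 1 synonymous substitution.
Codon 2 (GCT, Ala): 3 synonymous substitutions.
Total: 1 + 3 = 4.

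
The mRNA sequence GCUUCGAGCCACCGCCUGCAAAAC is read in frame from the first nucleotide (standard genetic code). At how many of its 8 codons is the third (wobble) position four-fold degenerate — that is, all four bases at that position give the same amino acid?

Codon 1 GCU (Ala): third position 4-fold.
Codon 2 UCG (Ser): third position 4-fold.
Codon 3 AGC (Ser): third position 2-fold.
Codon 4 CAC (His): third position 2-fold.
Codon 5 CGC (Arg): third position 4-fold.
Codon 6 CUG (Leu): third position 4-fold.
Codon 7 CAA (Gln): third position 2-fold.
Codon 8 AAC (Asn): third position 2-fold.
Four-fold degenerate third positions: 4.

4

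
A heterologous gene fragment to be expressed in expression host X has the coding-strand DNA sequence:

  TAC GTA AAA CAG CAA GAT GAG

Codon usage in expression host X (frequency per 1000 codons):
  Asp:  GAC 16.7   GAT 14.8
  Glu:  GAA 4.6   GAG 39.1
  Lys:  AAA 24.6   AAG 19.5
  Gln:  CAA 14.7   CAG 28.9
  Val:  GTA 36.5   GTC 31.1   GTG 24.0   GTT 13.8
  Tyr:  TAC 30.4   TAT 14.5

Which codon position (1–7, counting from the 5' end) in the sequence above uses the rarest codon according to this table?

Codon 1 TAC (Tyr): 30.4 per 1000.
Codon 2 GTA (Val): 36.5 per 1000.
Codon 3 AAA (Lys): 24.6 per 1000.
Codon 4 CAG (Gln): 28.9 per 1000.
Codon 5 CAA (Gln): 14.7 per 1000.
Codon 6 GAT (Asp): 14.8 per 1000.
Codon 7 GAG (Glu): 39.1 per 1000.
Lowest frequency is 14.7 at codon 5.

5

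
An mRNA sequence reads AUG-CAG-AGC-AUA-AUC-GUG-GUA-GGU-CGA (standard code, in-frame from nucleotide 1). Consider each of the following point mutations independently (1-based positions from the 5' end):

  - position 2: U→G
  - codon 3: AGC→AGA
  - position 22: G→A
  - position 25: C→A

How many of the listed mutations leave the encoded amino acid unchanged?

1

Codon 1: AUG (Met) → AGG (Arg) — missense.
Codon 3: AGC (Ser) → AGA (Arg) — missense.
Codon 8: GGU (Gly) → AGU (Ser) — missense.
Codon 9: CGA (Arg) → AGA (Arg) — synonymous.
Synonymous: 1 of 4.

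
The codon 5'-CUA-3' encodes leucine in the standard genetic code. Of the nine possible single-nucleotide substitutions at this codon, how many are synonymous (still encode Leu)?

Position 1: UUA → 1 synonymous.
Position 2: none → 0 synonymous.
Position 3: CUU, CUC, CUG → 3 synonymous.
Total: 1 + 0 + 3 = 4.

4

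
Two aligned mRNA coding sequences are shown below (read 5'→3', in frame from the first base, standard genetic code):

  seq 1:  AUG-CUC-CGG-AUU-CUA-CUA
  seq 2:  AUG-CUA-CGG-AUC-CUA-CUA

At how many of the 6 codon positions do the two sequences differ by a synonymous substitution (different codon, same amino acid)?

Codon 1: AUG Met / AUG Met — identical.
Codon 2: CUC Leu / CUA Leu — synonymous.
Codon 3: CGG Arg / CGG Arg — identical.
Codon 4: AUU Ile / AUC Ile — synonymous.
Codon 5: CUA Leu / CUA Leu — identical.
Codon 6: CUA Leu / CUA Leu — identical.
Synonymous differences: 2.

2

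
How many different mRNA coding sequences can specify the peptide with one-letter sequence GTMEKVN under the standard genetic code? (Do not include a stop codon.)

Gly: 4 codons.
Thr: 4 codons.
Met: 1 codon.
Glu: 2 codons.
Lys: 2 codons.
Val: 4 codons.
Asn: 2 codons.
4 × 4 × 1 × 2 × 2 × 4 × 2 = 512.

512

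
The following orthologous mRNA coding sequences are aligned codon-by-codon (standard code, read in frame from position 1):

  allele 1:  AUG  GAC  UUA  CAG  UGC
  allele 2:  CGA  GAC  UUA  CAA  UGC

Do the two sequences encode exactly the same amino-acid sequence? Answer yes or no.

Codon 1: AUG Met / CGA Arg — nonsynonymous.
Codon 2: GAC Asp / GAC Asp — identical.
Codon 3: UUA Leu / UUA Leu — identical.
Codon 4: CAG Gln / CAA Gln — synonymous.
Codon 5: UGC Cys / UGC Cys — identical.
Nonsynonymous differences: 1 → different protein.

no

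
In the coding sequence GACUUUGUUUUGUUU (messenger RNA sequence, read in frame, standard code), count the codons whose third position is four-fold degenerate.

Codon 1 GAC (Asp): third position 2-fold.
Codon 2 UUU (Phe): third position 2-fold.
Codon 3 GUU (Val): third position 4-fold.
Codon 4 UUG (Leu): third position 2-fold.
Codon 5 UUU (Phe): third position 2-fold.
Four-fold degenerate third positions: 1.

1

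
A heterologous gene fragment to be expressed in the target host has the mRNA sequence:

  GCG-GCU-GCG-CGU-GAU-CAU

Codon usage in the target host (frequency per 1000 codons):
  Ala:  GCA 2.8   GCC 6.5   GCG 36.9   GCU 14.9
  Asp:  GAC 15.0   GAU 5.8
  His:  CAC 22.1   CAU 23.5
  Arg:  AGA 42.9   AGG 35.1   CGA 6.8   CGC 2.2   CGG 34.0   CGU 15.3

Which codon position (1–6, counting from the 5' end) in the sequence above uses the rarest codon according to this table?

5

Codon 1 GCG (Ala): 36.9 per 1000.
Codon 2 GCU (Ala): 14.9 per 1000.
Codon 3 GCG (Ala): 36.9 per 1000.
Codon 4 CGU (Arg): 15.3 per 1000.
Codon 5 GAU (Asp): 5.8 per 1000.
Codon 6 CAU (His): 23.5 per 1000.
Lowest frequency is 5.8 at codon 5.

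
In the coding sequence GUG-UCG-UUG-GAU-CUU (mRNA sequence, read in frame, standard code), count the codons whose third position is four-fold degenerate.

3

Codon 1 GUG (Val): third position 4-fold.
Codon 2 UCG (Ser): third position 4-fold.
Codon 3 UUG (Leu): third position 2-fold.
Codon 4 GAU (Asp): third position 2-fold.
Codon 5 CUU (Leu): third position 4-fold.
Four-fold degenerate third positions: 3.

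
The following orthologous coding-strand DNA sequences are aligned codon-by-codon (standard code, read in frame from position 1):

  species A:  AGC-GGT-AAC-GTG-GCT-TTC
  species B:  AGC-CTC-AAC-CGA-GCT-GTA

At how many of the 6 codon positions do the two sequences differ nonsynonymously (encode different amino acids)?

Codon 1: AGC Ser / AGC Ser — identical.
Codon 2: GGT Gly / CTC Leu — nonsynonymous.
Codon 3: AAC Asn / AAC Asn — identical.
Codon 4: GTG Val / CGA Arg — nonsynonymous.
Codon 5: GCT Ala / GCT Ala — identical.
Codon 6: TTC Phe / GTA Val — nonsynonymous.
Nonsynonymous differences: 3.

3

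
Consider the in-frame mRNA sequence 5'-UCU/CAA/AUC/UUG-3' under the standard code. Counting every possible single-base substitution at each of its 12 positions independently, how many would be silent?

8

Codon 1 (UCU, Ser): 3 synonymous substitutions.
Codon 2 (CAA, Gln): 1 synonymous substitution.
Codon 3 (AUC, Ile): 2 synonymous substitutions.
Codon 4 (UUG, Leu): 2 synonymous substitutions.
Total: 3 + 1 + 2 + 2 = 8.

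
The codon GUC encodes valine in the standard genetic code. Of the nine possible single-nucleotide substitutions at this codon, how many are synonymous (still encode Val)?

3

Position 1: none → 0 synonymous.
Position 2: none → 0 synonymous.
Position 3: GUU, GUA, GUG → 3 synonymous.
Total: 0 + 0 + 3 = 3.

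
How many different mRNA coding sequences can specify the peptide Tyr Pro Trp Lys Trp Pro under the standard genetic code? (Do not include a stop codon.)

Tyr: 2 codons.
Pro: 4 codons.
Trp: 1 codon.
Lys: 2 codons.
Trp: 1 codon.
Pro: 4 codons.
2 × 4 × 1 × 2 × 1 × 4 = 64.

64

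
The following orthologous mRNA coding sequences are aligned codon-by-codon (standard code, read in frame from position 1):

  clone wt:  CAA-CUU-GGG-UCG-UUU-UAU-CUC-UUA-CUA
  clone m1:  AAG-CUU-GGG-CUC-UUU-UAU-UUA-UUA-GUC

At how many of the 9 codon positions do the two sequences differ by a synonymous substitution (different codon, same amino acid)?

Codon 1: CAA Gln / AAG Lys — nonsynonymous.
Codon 2: CUU Leu / CUU Leu — identical.
Codon 3: GGG Gly / GGG Gly — identical.
Codon 4: UCG Ser / CUC Leu — nonsynonymous.
Codon 5: UUU Phe / UUU Phe — identical.
Codon 6: UAU Tyr / UAU Tyr — identical.
Codon 7: CUC Leu / UUA Leu — synonymous.
Codon 8: UUA Leu / UUA Leu — identical.
Codon 9: CUA Leu / GUC Val — nonsynonymous.
Synonymous differences: 1.

1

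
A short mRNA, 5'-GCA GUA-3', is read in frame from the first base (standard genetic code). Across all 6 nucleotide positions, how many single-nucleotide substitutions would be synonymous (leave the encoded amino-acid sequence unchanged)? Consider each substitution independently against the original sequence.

Codon 1 (GCA, Ala): 3 synonymous substitutions.
Codon 2 (GUA, Val): 3 synonymous substitutions.
Total: 3 + 3 = 6.

6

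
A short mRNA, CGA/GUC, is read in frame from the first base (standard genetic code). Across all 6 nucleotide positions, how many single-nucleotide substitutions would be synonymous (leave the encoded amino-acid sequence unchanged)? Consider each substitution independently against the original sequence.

Codon 1 (CGA, Arg): 4 synonymous substitutions.
Codon 2 (GUC, Val): 3 synonymous substitutions.
Total: 4 + 3 = 7.

7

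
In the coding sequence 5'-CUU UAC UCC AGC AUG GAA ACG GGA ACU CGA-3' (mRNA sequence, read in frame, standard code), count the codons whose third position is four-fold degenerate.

6

Codon 1 CUU (Leu): third position 4-fold.
Codon 2 UAC (Tyr): third position 2-fold.
Codon 3 UCC (Ser): third position 4-fold.
Codon 4 AGC (Ser): third position 2-fold.
Codon 5 AUG (Met): third position 1-fold.
Codon 6 GAA (Glu): third position 2-fold.
Codon 7 ACG (Thr): third position 4-fold.
Codon 8 GGA (Gly): third position 4-fold.
Codon 9 ACU (Thr): third position 4-fold.
Codon 10 CGA (Arg): third position 4-fold.
Four-fold degenerate third positions: 6.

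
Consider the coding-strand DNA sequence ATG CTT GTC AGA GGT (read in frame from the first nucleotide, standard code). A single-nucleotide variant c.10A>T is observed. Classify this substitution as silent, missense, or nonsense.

Position 10 falls in codon 4: AGA → Arg.
After the substitution the codon is TGA → Stop.
The new codon is a stop codon, so this is a nonsense mutation.

nonsense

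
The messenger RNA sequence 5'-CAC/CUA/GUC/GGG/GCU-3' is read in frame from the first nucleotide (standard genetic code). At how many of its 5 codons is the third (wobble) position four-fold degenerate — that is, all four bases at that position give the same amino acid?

Codon 1 CAC (His): third position 2-fold.
Codon 2 CUA (Leu): third position 4-fold.
Codon 3 GUC (Val): third position 4-fold.
Codon 4 GGG (Gly): third position 4-fold.
Codon 5 GCU (Ala): third position 4-fold.
Four-fold degenerate third positions: 4.

4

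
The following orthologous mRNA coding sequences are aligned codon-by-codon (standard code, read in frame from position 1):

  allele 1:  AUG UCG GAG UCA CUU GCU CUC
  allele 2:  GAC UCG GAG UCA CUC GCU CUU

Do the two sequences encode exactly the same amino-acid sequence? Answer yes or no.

Codon 1: AUG Met / GAC Asp — nonsynonymous.
Codon 2: UCG Ser / UCG Ser — identical.
Codon 3: GAG Glu / GAG Glu — identical.
Codon 4: UCA Ser / UCA Ser — identical.
Codon 5: CUU Leu / CUC Leu — synonymous.
Codon 6: GCU Ala / GCU Ala — identical.
Codon 7: CUC Leu / CUU Leu — synonymous.
Nonsynonymous differences: 1 → different protein.

no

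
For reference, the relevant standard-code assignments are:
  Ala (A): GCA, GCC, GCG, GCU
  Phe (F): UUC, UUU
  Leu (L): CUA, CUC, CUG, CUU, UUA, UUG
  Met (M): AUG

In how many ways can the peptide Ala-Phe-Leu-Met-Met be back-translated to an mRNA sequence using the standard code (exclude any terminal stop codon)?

Ala: 4 codons.
Phe: 2 codons.
Leu: 6 codons.
Met: 1 codon.
Met: 1 codon.
4 × 2 × 6 × 1 × 1 = 48.

48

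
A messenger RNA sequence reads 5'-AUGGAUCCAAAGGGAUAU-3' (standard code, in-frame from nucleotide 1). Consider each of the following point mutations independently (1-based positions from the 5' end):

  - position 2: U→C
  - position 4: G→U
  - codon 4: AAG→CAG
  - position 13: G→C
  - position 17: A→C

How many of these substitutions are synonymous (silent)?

0

Codon 1: AUG (Met) → ACG (Thr) — missense.
Codon 2: GAU (Asp) → UAU (Tyr) — missense.
Codon 4: AAG (Lys) → CAG (Gln) — missense.
Codon 5: GGA (Gly) → CGA (Arg) — missense.
Codon 6: UAU (Tyr) → UCU (Ser) — missense.
Synonymous: 0 of 5.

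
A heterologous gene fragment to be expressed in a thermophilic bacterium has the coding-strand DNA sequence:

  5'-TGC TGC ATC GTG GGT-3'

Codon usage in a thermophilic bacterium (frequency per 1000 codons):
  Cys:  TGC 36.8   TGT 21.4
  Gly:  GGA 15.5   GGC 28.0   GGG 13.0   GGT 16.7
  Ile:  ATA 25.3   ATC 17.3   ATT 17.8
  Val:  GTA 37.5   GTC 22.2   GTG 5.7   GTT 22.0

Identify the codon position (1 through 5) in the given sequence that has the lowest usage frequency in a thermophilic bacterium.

Codon 1 TGC (Cys): 36.8 per 1000.
Codon 2 TGC (Cys): 36.8 per 1000.
Codon 3 ATC (Ile): 17.3 per 1000.
Codon 4 GTG (Val): 5.7 per 1000.
Codon 5 GGT (Gly): 16.7 per 1000.
Lowest frequency is 5.7 at codon 4.

4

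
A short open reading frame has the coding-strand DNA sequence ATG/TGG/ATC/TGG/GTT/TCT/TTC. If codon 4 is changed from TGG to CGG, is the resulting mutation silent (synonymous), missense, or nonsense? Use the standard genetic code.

missense

Position 10 falls in codon 4: TGG → Trp.
After the substitution the codon is CGG → Arg.
Trp ≠ Arg, so this is a missense mutation.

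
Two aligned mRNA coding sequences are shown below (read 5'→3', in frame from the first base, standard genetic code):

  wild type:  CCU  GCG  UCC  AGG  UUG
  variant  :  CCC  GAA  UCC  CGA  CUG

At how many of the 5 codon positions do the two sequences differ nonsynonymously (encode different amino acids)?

1

Codon 1: CCU Pro / CCC Pro — synonymous.
Codon 2: GCG Ala / GAA Glu — nonsynonymous.
Codon 3: UCC Ser / UCC Ser — identical.
Codon 4: AGG Arg / CGA Arg — synonymous.
Codon 5: UUG Leu / CUG Leu — synonymous.
Nonsynonymous differences: 1.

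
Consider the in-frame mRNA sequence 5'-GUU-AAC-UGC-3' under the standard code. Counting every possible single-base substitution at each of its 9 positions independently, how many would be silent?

5

Codon 1 (GUU, Val): 3 synonymous substitutions.
Codon 2 (AAC, Asn): 1 synonymous substitution.
Codon 3 (UGC, Cys): 1 synonymous substitution.
Total: 3 + 1 + 1 = 5.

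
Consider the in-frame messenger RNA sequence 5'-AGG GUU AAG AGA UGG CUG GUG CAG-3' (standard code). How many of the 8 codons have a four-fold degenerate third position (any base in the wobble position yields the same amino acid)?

3

Codon 1 AGG (Arg): third position 2-fold.
Codon 2 GUU (Val): third position 4-fold.
Codon 3 AAG (Lys): third position 2-fold.
Codon 4 AGA (Arg): third position 2-fold.
Codon 5 UGG (Trp): third position 1-fold.
Codon 6 CUG (Leu): third position 4-fold.
Codon 7 GUG (Val): third position 4-fold.
Codon 8 CAG (Gln): third position 2-fold.
Four-fold degenerate third positions: 3.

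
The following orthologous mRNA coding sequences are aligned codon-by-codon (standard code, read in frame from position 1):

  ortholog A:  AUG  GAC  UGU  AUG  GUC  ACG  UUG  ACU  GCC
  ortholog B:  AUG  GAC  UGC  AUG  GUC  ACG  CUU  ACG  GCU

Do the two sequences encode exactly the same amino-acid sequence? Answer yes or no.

yes

Codon 1: AUG Met / AUG Met — identical.
Codon 2: GAC Asp / GAC Asp — identical.
Codon 3: UGU Cys / UGC Cys — synonymous.
Codon 4: AUG Met / AUG Met — identical.
Codon 5: GUC Val / GUC Val — identical.
Codon 6: ACG Thr / ACG Thr — identical.
Codon 7: UUG Leu / CUU Leu — synonymous.
Codon 8: ACU Thr / ACG Thr — synonymous.
Codon 9: GCC Ala / GCU Ala — synonymous.
Nonsynonymous differences: 0 → same protein.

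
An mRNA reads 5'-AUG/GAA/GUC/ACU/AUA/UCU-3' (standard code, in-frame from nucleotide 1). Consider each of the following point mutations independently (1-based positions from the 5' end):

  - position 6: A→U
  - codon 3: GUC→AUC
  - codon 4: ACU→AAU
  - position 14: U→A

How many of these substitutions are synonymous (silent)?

Codon 2: GAA (Glu) → GAU (Asp) — missense.
Codon 3: GUC (Val) → AUC (Ile) — missense.
Codon 4: ACU (Thr) → AAU (Asn) — missense.
Codon 5: AUA (Ile) → AAA (Lys) — missense.
Synonymous: 0 of 4.

0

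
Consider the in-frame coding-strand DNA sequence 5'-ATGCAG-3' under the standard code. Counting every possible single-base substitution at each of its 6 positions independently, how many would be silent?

Codon 1 (ATG, Met): 0 synonymous substitutions.
Codon 2 (CAG, Gln): 1 synonymous substitution.
Total: 0 + 1 = 1.

1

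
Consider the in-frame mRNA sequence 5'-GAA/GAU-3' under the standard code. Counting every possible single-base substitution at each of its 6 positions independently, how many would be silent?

2

Codon 1 (GAA, Glu): 1 synonymous substitution.
Codon 2 (GAU, Asp): 1 synonymous substitution.
Total: 1 + 1 = 2.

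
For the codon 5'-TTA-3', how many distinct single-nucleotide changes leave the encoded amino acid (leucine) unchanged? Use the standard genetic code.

2

Position 1: CTA → 1 synonymous.
Position 2: none → 0 synonymous.
Position 3: TTG → 1 synonymous.
Total: 1 + 0 + 1 = 2.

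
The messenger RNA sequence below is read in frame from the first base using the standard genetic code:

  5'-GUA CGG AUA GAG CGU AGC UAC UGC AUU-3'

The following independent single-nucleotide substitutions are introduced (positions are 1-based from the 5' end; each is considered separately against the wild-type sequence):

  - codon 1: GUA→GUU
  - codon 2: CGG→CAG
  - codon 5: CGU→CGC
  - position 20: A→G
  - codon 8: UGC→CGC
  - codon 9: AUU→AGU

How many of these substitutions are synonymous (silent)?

2

Codon 1: GUA (Val) → GUU (Val) — synonymous.
Codon 2: CGG (Arg) → CAG (Gln) — missense.
Codon 5: CGU (Arg) → CGC (Arg) — synonymous.
Codon 7: UAC (Tyr) → UGC (Cys) — missense.
Codon 8: UGC (Cys) → CGC (Arg) — missense.
Codon 9: AUU (Ile) → AGU (Ser) — missense.
Synonymous: 2 of 6.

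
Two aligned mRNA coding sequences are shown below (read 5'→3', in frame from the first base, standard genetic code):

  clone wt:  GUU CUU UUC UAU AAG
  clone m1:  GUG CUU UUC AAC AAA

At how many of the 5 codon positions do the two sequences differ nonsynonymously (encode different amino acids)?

1

Codon 1: GUU Val / GUG Val — synonymous.
Codon 2: CUU Leu / CUU Leu — identical.
Codon 3: UUC Phe / UUC Phe — identical.
Codon 4: UAU Tyr / AAC Asn — nonsynonymous.
Codon 5: AAG Lys / AAA Lys — synonymous.
Nonsynonymous differences: 1.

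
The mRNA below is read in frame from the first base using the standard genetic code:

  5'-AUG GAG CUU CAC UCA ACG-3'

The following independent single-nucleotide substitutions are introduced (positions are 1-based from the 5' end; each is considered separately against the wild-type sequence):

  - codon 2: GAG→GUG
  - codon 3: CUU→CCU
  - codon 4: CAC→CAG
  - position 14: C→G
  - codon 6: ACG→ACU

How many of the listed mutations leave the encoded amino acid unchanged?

Codon 2: GAG (Glu) → GUG (Val) — missense.
Codon 3: CUU (Leu) → CCU (Pro) — missense.
Codon 4: CAC (His) → CAG (Gln) — missense.
Codon 5: UCA (Ser) → UGA (Stop) — nonsense.
Codon 6: ACG (Thr) → ACU (Thr) — synonymous.
Synonymous: 1 of 5.

1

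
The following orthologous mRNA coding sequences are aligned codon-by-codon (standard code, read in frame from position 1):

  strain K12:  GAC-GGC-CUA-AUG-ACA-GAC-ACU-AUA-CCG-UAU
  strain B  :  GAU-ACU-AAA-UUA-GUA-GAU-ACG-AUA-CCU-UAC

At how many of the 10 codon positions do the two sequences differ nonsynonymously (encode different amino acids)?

4

Codon 1: GAC Asp / GAU Asp — synonymous.
Codon 2: GGC Gly / ACU Thr — nonsynonymous.
Codon 3: CUA Leu / AAA Lys — nonsynonymous.
Codon 4: AUG Met / UUA Leu — nonsynonymous.
Codon 5: ACA Thr / GUA Val — nonsynonymous.
Codon 6: GAC Asp / GAU Asp — synonymous.
Codon 7: ACU Thr / ACG Thr — synonymous.
Codon 8: AUA Ile / AUA Ile — identical.
Codon 9: CCG Pro / CCU Pro — synonymous.
Codon 10: UAU Tyr / UAC Tyr — synonymous.
Nonsynonymous differences: 4.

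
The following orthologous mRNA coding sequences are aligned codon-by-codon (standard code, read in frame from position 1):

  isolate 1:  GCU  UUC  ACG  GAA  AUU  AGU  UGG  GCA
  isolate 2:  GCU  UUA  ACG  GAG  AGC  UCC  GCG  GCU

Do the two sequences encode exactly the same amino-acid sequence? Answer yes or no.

Codon 1: GCU Ala / GCU Ala — identical.
Codon 2: UUC Phe / UUA Leu — nonsynonymous.
Codon 3: ACG Thr / ACG Thr — identical.
Codon 4: GAA Glu / GAG Glu — synonymous.
Codon 5: AUU Ile / AGC Ser — nonsynonymous.
Codon 6: AGU Ser / UCC Ser — synonymous.
Codon 7: UGG Trp / GCG Ala — nonsynonymous.
Codon 8: GCA Ala / GCU Ala — synonymous.
Nonsynonymous differences: 3 → different protein.

no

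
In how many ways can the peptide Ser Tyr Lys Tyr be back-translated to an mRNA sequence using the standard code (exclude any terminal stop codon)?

48

Ser: 6 codons.
Tyr: 2 codons.
Lys: 2 codons.
Tyr: 2 codons.
6 × 2 × 2 × 2 = 48.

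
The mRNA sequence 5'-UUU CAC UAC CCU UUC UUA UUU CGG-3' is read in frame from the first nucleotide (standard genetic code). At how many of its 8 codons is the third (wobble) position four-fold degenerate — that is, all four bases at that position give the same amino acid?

2

Codon 1 UUU (Phe): third position 2-fold.
Codon 2 CAC (His): third position 2-fold.
Codon 3 UAC (Tyr): third position 2-fold.
Codon 4 CCU (Pro): third position 4-fold.
Codon 5 UUC (Phe): third position 2-fold.
Codon 6 UUA (Leu): third position 2-fold.
Codon 7 UUU (Phe): third position 2-fold.
Codon 8 CGG (Arg): third position 4-fold.
Four-fold degenerate third positions: 2.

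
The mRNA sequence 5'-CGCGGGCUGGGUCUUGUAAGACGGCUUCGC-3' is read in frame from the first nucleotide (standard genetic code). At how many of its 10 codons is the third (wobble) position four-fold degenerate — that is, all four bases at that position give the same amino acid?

Codon 1 CGC (Arg): third position 4-fold.
Codon 2 GGG (Gly): third position 4-fold.
Codon 3 CUG (Leu): third position 4-fold.
Codon 4 GGU (Gly): third position 4-fold.
Codon 5 CUU (Leu): third position 4-fold.
Codon 6 GUA (Val): third position 4-fold.
Codon 7 AGA (Arg): third position 2-fold.
Codon 8 CGG (Arg): third position 4-fold.
Codon 9 CUU (Leu): third position 4-fold.
Codon 10 CGC (Arg): third position 4-fold.
Four-fold degenerate third positions: 9.

9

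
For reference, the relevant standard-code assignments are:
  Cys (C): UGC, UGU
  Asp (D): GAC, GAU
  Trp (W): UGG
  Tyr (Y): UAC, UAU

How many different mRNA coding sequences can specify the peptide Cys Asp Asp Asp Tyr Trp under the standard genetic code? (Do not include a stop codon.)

Cys: 2 codons.
Asp: 2 codons.
Asp: 2 codons.
Asp: 2 codons.
Tyr: 2 codons.
Trp: 1 codon.
2 × 2 × 2 × 2 × 2 × 1 = 32.

32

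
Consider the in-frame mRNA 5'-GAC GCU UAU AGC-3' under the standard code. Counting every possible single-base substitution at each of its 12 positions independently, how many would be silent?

6

Codon 1 (GAC, Asp): 1 synonymous substitution.
Codon 2 (GCU, Ala): 3 synonymous substitutions.
Codon 3 (UAU, Tyr): 1 synonymous substitution.
Codon 4 (AGC, Ser): 1 synonymous substitution.
Total: 1 + 3 + 1 + 1 = 6.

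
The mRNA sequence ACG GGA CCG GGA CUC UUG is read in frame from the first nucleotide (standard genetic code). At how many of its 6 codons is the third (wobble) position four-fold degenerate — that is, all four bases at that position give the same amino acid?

Codon 1 ACG (Thr): third position 4-fold.
Codon 2 GGA (Gly): third position 4-fold.
Codon 3 CCG (Pro): third position 4-fold.
Codon 4 GGA (Gly): third position 4-fold.
Codon 5 CUC (Leu): third position 4-fold.
Codon 6 UUG (Leu): third position 2-fold.
Four-fold degenerate third positions: 5.

5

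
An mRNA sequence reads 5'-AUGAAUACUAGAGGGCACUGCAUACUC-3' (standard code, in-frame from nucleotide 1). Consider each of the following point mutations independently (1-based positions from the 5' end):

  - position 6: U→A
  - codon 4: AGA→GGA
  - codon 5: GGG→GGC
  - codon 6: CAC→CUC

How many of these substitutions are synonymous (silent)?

1

Codon 2: AAU (Asn) → AAA (Lys) — missense.
Codon 4: AGA (Arg) → GGA (Gly) — missense.
Codon 5: GGG (Gly) → GGC (Gly) — synonymous.
Codon 6: CAC (His) → CUC (Leu) — missense.
Synonymous: 1 of 4.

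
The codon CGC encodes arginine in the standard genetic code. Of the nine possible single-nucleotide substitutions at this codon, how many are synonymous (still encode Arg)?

Position 1: none → 0 synonymous.
Position 2: none → 0 synonymous.
Position 3: CGU, CGA, CGG → 3 synonymous.
Total: 0 + 0 + 3 = 3.

3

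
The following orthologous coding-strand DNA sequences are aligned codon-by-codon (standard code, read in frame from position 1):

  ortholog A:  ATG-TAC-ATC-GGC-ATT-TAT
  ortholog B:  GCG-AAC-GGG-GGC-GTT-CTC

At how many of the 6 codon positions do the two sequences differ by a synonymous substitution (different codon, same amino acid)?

0

Codon 1: ATG Met / GCG Ala — nonsynonymous.
Codon 2: TAC Tyr / AAC Asn — nonsynonymous.
Codon 3: ATC Ile / GGG Gly — nonsynonymous.
Codon 4: GGC Gly / GGC Gly — identical.
Codon 5: ATT Ile / GTT Val — nonsynonymous.
Codon 6: TAT Tyr / CTC Leu — nonsynonymous.
Synonymous differences: 0.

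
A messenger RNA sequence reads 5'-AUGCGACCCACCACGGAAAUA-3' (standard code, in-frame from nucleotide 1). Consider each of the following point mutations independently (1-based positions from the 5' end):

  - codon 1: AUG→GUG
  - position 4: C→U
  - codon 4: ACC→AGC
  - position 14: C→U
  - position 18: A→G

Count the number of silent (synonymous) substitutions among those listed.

Codon 1: AUG (Met) → GUG (Val) — missense.
Codon 2: CGA (Arg) → UGA (Stop) — nonsense.
Codon 4: ACC (Thr) → AGC (Ser) — missense.
Codon 5: ACG (Thr) → AUG (Met) — missense.
Codon 6: GAA (Glu) → GAG (Glu) — synonymous.
Synonymous: 1 of 5.

1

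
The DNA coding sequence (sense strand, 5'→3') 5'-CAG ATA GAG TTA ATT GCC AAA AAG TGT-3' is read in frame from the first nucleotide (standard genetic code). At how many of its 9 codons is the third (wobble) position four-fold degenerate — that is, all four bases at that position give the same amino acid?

Codon 1 CAG (Gln): third position 2-fold.
Codon 2 ATA (Ile): third position 3-fold.
Codon 3 GAG (Glu): third position 2-fold.
Codon 4 TTA (Leu): third position 2-fold.
Codon 5 ATT (Ile): third position 3-fold.
Codon 6 GCC (Ala): third position 4-fold.
Codon 7 AAA (Lys): third position 2-fold.
Codon 8 AAG (Lys): third position 2-fold.
Codon 9 TGT (Cys): third position 2-fold.
Four-fold degenerate third positions: 1.

1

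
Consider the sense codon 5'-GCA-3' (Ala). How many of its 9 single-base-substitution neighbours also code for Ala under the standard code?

3

Position 1: none → 0 synonymous.
Position 2: none → 0 synonymous.
Position 3: GCU, GCC, GCG → 3 synonymous.
Total: 0 + 0 + 3 = 3.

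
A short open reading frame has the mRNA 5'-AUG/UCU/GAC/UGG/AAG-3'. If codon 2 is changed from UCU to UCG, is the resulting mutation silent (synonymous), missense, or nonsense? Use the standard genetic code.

Position 6 falls in codon 2: UCU → Ser.
After the substitution the codon is UCG → Ser.
Both encode Ser, so the change is synonymous.

silent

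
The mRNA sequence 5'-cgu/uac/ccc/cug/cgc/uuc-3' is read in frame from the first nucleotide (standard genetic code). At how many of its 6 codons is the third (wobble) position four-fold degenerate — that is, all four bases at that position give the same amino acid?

4

Codon 1 CGU (Arg): third position 4-fold.
Codon 2 UAC (Tyr): third position 2-fold.
Codon 3 CCC (Pro): third position 4-fold.
Codon 4 CUG (Leu): third position 4-fold.
Codon 5 CGC (Arg): third position 4-fold.
Codon 6 UUC (Phe): third position 2-fold.
Four-fold degenerate third positions: 4.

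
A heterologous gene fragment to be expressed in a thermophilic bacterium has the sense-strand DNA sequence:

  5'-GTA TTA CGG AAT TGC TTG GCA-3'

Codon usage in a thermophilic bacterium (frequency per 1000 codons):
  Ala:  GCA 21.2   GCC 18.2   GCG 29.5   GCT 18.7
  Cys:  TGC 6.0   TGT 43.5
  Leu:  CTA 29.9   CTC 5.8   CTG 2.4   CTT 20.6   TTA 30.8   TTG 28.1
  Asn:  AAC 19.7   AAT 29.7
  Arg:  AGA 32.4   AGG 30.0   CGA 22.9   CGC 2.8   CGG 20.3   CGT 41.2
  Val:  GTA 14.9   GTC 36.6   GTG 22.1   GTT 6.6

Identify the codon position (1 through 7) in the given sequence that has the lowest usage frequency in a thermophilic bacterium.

5

Codon 1 GTA (Val): 14.9 per 1000.
Codon 2 TTA (Leu): 30.8 per 1000.
Codon 3 CGG (Arg): 20.3 per 1000.
Codon 4 AAT (Asn): 29.7 per 1000.
Codon 5 TGC (Cys): 6.0 per 1000.
Codon 6 TTG (Leu): 28.1 per 1000.
Codon 7 GCA (Ala): 21.2 per 1000.
Lowest frequency is 6.0 at codon 5.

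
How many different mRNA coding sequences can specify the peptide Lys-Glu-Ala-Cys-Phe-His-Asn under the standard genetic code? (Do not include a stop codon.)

256

Lys: 2 codons.
Glu: 2 codons.
Ala: 4 codons.
Cys: 2 codons.
Phe: 2 codons.
His: 2 codons.
Asn: 2 codons.
2 × 2 × 4 × 2 × 2 × 2 × 2 = 256.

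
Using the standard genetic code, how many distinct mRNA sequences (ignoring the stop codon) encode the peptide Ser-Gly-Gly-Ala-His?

768

Ser: 6 codons.
Gly: 4 codons.
Gly: 4 codons.
Ala: 4 codons.
His: 2 codons.
6 × 4 × 4 × 4 × 2 = 768.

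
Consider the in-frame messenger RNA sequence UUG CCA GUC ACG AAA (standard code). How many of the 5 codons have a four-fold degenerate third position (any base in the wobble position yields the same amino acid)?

Codon 1 UUG (Leu): third position 2-fold.
Codon 2 CCA (Pro): third position 4-fold.
Codon 3 GUC (Val): third position 4-fold.
Codon 4 ACG (Thr): third position 4-fold.
Codon 5 AAA (Lys): third position 2-fold.
Four-fold degenerate third positions: 3.

3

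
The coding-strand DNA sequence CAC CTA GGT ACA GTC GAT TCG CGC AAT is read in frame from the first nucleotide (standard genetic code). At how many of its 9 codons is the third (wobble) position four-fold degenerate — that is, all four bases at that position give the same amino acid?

6

Codon 1 CAC (His): third position 2-fold.
Codon 2 CTA (Leu): third position 4-fold.
Codon 3 GGT (Gly): third position 4-fold.
Codon 4 ACA (Thr): third position 4-fold.
Codon 5 GTC (Val): third position 4-fold.
Codon 6 GAT (Asp): third position 2-fold.
Codon 7 TCG (Ser): third position 4-fold.
Codon 8 CGC (Arg): third position 4-fold.
Codon 9 AAT (Asn): third position 2-fold.
Four-fold degenerate third positions: 6.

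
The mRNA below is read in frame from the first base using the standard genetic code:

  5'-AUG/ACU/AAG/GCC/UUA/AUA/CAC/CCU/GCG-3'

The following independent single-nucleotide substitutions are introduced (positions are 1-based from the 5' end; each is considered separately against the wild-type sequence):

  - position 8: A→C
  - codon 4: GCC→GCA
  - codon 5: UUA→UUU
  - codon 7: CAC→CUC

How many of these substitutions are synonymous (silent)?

Codon 3: AAG (Lys) → ACG (Thr) — missense.
Codon 4: GCC (Ala) → GCA (Ala) — synonymous.
Codon 5: UUA (Leu) → UUU (Phe) — missense.
Codon 7: CAC (His) → CUC (Leu) — missense.
Synonymous: 1 of 4.

1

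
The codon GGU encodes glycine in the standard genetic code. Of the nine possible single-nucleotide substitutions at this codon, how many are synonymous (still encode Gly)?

Position 1: none → 0 synonymous.
Position 2: none → 0 synonymous.
Position 3: GGC, GGA, GGG → 3 synonymous.
Total: 0 + 0 + 3 = 3.

3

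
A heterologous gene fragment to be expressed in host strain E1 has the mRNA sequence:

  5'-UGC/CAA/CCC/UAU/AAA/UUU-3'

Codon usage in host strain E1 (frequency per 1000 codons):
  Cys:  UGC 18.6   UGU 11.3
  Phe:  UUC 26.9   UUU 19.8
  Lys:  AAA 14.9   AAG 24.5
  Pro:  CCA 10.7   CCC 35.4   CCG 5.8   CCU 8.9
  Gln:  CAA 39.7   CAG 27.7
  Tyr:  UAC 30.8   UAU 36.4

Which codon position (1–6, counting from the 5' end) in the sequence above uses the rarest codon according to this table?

Codon 1 UGC (Cys): 18.6 per 1000.
Codon 2 CAA (Gln): 39.7 per 1000.
Codon 3 CCC (Pro): 35.4 per 1000.
Codon 4 UAU (Tyr): 36.4 per 1000.
Codon 5 AAA (Lys): 14.9 per 1000.
Codon 6 UUU (Phe): 19.8 per 1000.
Lowest frequency is 14.9 at codon 5.

5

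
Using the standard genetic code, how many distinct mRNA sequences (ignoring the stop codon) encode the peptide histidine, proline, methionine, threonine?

32

His: 2 codons.
Pro: 4 codons.
Met: 1 codon.
Thr: 4 codons.
2 × 4 × 1 × 4 = 32.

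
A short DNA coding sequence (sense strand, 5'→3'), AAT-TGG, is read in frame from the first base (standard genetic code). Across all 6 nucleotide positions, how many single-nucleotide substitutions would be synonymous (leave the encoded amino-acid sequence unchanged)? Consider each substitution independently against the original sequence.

Codon 1 (AAT, Asn): 1 synonymous substitution.
Codon 2 (TGG, Trp): 0 synonymous substitutions.
Total: 1 + 0 = 1.

1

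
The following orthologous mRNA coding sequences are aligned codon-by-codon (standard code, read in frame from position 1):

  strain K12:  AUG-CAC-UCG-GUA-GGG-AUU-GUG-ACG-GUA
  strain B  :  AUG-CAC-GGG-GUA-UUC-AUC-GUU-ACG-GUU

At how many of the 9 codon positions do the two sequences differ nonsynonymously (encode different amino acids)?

Codon 1: AUG Met / AUG Met — identical.
Codon 2: CAC His / CAC His — identical.
Codon 3: UCG Ser / GGG Gly — nonsynonymous.
Codon 4: GUA Val / GUA Val — identical.
Codon 5: GGG Gly / UUC Phe — nonsynonymous.
Codon 6: AUU Ile / AUC Ile — synonymous.
Codon 7: GUG Val / GUU Val — synonymous.
Codon 8: ACG Thr / ACG Thr — identical.
Codon 9: GUA Val / GUU Val — synonymous.
Nonsynonymous differences: 2.

2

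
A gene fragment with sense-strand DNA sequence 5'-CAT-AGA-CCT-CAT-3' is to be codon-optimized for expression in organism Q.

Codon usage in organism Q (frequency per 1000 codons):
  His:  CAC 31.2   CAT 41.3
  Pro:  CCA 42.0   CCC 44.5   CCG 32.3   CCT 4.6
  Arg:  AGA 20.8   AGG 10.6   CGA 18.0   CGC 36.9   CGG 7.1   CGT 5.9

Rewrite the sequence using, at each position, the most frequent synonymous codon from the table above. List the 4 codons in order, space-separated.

Codon 1 (His): best is CAT at 41.3.
Codon 2 (Arg): best is CGC at 36.9.
Codon 3 (Pro): best is CCC at 44.5.
Codon 4 (His): best is CAT at 41.3.

CAT CGC CCC CAT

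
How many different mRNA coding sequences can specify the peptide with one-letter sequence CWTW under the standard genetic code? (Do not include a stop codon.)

8

Cys: 2 codons.
Trp: 1 codon.
Thr: 4 codons.
Trp: 1 codon.
2 × 1 × 4 × 1 = 8.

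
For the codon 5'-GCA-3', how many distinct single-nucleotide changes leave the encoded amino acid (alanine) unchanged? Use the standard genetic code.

Position 1: none → 0 synonymous.
Position 2: none → 0 synonymous.
Position 3: GCU, GCC, GCG → 3 synonymous.
Total: 0 + 0 + 3 = 3.

3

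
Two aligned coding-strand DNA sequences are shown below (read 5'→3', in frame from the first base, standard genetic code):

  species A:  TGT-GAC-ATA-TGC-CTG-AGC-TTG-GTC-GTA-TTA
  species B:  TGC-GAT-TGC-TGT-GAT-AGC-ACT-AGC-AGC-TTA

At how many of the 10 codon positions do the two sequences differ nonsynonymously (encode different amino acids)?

5

Codon 1: TGT Cys / TGC Cys — synonymous.
Codon 2: GAC Asp / GAT Asp — synonymous.
Codon 3: ATA Ile / TGC Cys — nonsynonymous.
Codon 4: TGC Cys / TGT Cys — synonymous.
Codon 5: CTG Leu / GAT Asp — nonsynonymous.
Codon 6: AGC Ser / AGC Ser — identical.
Codon 7: TTG Leu / ACT Thr — nonsynonymous.
Codon 8: GTC Val / AGC Ser — nonsynonymous.
Codon 9: GTA Val / AGC Ser — nonsynonymous.
Codon 10: TTA Leu / TTA Leu — identical.
Nonsynonymous differences: 5.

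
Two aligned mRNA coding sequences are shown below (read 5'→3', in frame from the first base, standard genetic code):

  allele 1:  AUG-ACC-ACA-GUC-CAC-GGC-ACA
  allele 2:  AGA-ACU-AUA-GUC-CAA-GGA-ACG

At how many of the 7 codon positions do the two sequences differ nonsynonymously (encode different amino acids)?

Codon 1: AUG Met / AGA Arg — nonsynonymous.
Codon 2: ACC Thr / ACU Thr — synonymous.
Codon 3: ACA Thr / AUA Ile — nonsynonymous.
Codon 4: GUC Val / GUC Val — identical.
Codon 5: CAC His / CAA Gln — nonsynonymous.
Codon 6: GGC Gly / GGA Gly — synonymous.
Codon 7: ACA Thr / ACG Thr — synonymous.
Nonsynonymous differences: 3.

3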